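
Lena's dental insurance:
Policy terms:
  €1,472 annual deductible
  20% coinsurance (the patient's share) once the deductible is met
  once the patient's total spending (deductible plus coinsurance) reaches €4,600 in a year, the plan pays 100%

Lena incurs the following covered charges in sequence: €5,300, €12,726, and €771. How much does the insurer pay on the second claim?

€10,363.60

Bill 1, €5,300: €1,472 to deductible, leaving €3,828; coinsurance €3,828 × 20% = €765.60. Patient owes €2,237.60 (running OOP €2,237.60). Insurer: €5,300 − €2,237.60 = €3,062.40.
Bill 2, €12,726: deductible met; 20% of €12,726 = €2,545.20. That would push OOP to €4,782.80, over the €4,600 cap, so patient pays €4,600 − €2,237.60 = €2,362.40. Plan pays €12,726 − €2,362.40 = €10,363.60.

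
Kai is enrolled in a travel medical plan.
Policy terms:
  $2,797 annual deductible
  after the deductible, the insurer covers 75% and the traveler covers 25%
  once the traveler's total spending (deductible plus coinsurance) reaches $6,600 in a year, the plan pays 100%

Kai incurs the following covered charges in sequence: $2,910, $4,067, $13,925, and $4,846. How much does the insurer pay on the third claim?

$11,167

#1 ($2,910): $2,797 finishes the deductible; $113 goes to coinsurance; 25% of $113 = $28.25. Cost to traveler: $2,825.25. OOP to date $2,825.25. Plan pays $2,910 − $2,825.25 = $84.75.
#2 ($4,067): deductible met; 25% of $4,067 = $1,016.75. Traveler pays $1,016.75; OOP now $3,842. Insurer: $4,067 − $1,016.75 = $3,050.25.
#3 ($13,925): deductible met; 25% of $13,925 = $3,481.25. OOP would hit $7,323.25 > $6,600, so the cap limits the traveler to $6,600 − $3,842 = $2,758. Insurer: $13,925 − $2,758 = $11,167.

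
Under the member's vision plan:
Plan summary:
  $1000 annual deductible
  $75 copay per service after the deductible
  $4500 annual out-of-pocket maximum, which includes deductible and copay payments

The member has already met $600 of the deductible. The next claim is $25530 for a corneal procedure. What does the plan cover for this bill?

$600 of the $1000 deductible is already met, leaving $400.
After the $400 deductible portion, $25530 − $400 = $25130 is subject to the copay.
Copay on this service: $75.
Member responsibility before any cap: $400 + $75 = $475.
Total out-of-pocket so far would be $600 + $475 = $1075, below the $4500 cap — no reduction.
The plan picks up $25530 − $475 = $25055.

$25055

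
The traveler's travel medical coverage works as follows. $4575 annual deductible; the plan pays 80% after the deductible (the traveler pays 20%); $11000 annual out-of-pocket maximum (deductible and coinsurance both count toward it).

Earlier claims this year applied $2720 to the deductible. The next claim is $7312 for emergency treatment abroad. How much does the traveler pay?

$2946.40

Deductible still to meet: $4575 − $2720 = $1855.
That leaves $7312 − $1855 = $5457 for coinsurance.
Coinsurance: $5457 × 20% = $1091.40.
Traveler responsibility before any cap: $1855 + $1091.40 = $2946.40.
Cumulative spending $2720 + $2946.40 = $5666.40 stays under the $11000 maximum.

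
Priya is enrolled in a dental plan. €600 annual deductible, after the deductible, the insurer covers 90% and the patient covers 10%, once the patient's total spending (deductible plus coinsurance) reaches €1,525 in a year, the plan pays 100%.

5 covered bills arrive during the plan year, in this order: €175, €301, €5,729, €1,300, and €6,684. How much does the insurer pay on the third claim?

€5,044.50

Bill 1, €175: fully absorbed by the deductible. Patient pays €175; OOP now €175. Plan pays €175 − €175 = €0.
Bill 2, €301: entire amount goes to the deductible. Patient owes €301 (running OOP €476). Insurer: €301 − €301 = €0.
Bill 3, €5,729: €124 finishes the deductible; €5,605 goes to coinsurance; 10% of €5,605 = €560.50. Cost to patient: €684.50. OOP to date €1,160.50. Insurer: €5,729 − €684.50 = €5,044.50.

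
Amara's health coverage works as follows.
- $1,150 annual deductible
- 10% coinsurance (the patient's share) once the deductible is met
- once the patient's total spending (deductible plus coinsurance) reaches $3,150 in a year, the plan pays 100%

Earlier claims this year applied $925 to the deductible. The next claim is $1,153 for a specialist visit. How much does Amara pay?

$317.80

Deductible still to meet: $1,150 − $925 = $225.
The remaining $928 (= $1,153 − $225) moves to coinsurance.
Coinsurance: $928 × 10% = $92.80.
That puts the patient's cost at $225 + $92.80 = $317.80 before any cap.
Year-to-date out-of-pocket becomes $925 + $317.80 = $1,242.80, still under the $3,150 maximum, so no cap applies.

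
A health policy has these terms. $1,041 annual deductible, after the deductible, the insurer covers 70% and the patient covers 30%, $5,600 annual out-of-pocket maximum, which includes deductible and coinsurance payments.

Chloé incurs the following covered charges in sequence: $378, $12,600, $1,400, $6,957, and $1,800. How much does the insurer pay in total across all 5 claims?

$17,535

Claim 1 ($378): all of it applies to the deductible. Cost to patient: $378. OOP to date $378. Insurer: $378 − $378 = $0.
Claim 2 ($12,600): deductible takes $663, $11,937 remains; 30% of $11,937 = $3,581.10. Cost to patient: $4,244.10. OOP to date $4,622.10. Plan pays $12,600 − $4,244.10 = $8,355.90.
Claim 3 ($1,400): 30% coinsurance on $1,400 = $420. Patient owes $420 (running OOP $5,042.10). Insurer: $1,400 − $420 = $980.
Claim 4 ($6,957): deductible already satisfied, so patient's share is 30% × $6,957 = $2,087.10. OOP would hit $7,129.20 > $5,600, so the cap limits the patient to $5,600 − $5,042.10 = $557.90. Insurer: $6,957 − $557.90 = $6,399.10.
Claim 5 ($1,800): 30% coinsurance on $1,800 = $540. Adding that to $5,600 gives $6,140, past the $5,600 cap; patient pays only $5,600 − $5,600 = $0. Plan pays $1,800 − $0 = $1,800.
Insurer total: $0 + $8,355.90 + $980 + $6,399.10 + $1,800 = $17,535.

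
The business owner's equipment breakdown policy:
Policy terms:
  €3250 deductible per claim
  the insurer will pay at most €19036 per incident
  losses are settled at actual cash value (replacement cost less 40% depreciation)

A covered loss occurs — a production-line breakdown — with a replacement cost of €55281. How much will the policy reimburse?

€19036

Depreciate 40%: the covered value is €55281 × 0.6 = €33168.60.
Subtract the deductible: €33168.60 − €3250 = €29918.60.
€29918.60 exceeds the €19036 limit, so the insurer pays the limit: €19036.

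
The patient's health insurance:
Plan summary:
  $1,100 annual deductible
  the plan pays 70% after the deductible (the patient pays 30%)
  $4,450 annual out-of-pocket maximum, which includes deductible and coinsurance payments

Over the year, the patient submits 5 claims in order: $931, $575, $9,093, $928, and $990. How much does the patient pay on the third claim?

$2,727.90

Claim 1 ($931): all of it applies to the deductible. Patient pays $931; OOP now $931.
Claim 2 ($575): $169 to deductible, leaving $406; 30% of $406 = $121.80. Patient pays $290.80; OOP now $1,221.80.
Claim 3 ($9,093): deductible met; 30% of $9,093 = $2,727.90. Cost to patient: $2,727.90. OOP to date $3,949.70.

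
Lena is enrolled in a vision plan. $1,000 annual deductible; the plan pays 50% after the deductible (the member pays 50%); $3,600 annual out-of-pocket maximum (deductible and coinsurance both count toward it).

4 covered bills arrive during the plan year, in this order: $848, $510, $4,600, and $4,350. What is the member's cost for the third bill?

$2,300

Claim 1 ($848): entire amount goes to the deductible. Member owes $848 (running OOP $848).
Claim 2 ($510): $152 to deductible, leaving $358; member's 50% is $179. Cost to member: $331. OOP to date $1,179.
Claim 3 ($4,600): 50% coinsurance on $4,600 = $2,300. Cost to member: $2,300. OOP to date $3,479.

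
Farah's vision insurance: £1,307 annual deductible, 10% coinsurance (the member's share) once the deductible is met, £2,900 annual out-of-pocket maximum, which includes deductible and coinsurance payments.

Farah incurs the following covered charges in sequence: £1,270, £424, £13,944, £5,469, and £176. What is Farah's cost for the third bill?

£1,394.40

Claim 1 — £1,270: entire amount goes to the deductible. Cost to member: £1,270. OOP to date £1,270.
Claim 2 — £424: £37 to deductible, leaving £387; 10% of £387 = £38.70. Member owes £75.70 (running OOP £1,345.70).
Claim 3 — £13,944: deductible met; 10% of £13,944 = £1,394.40. Member pays £1,394.40; OOP now £2,740.10.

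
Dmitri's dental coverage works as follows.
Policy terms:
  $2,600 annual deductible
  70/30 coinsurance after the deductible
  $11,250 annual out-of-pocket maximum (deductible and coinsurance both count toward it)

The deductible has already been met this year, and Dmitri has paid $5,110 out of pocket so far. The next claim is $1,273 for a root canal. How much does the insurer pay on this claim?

$891.10

The deductible is already satisfied, so the full bill goes to coinsurance.
Patient's 30% share of $1,273 is $381.90.
Cumulative spending $5,110 + $381.90 = $5,491.90 stays under the $11,250 maximum.
The plan picks up $1,273 − $381.90 = $891.10.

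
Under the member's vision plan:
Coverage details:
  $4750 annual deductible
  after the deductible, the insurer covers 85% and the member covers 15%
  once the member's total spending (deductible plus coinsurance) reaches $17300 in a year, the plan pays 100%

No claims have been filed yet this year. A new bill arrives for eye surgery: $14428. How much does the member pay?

The full $4750 deductible is still open; $4750 of this bill applies to it.
After the $4750 deductible portion, $14428 − $4750 = $9678 is subject to coinsurance.
15% of $9678 = $1451.70 falls to the member.
That puts the member's cost at $4750 + $1451.70 = $6201.70 before any cap.
Year-to-date out-of-pocket becomes $0 + $6201.70 = $6201.70, still under the $17300 maximum, so no cap applies.

$6201.70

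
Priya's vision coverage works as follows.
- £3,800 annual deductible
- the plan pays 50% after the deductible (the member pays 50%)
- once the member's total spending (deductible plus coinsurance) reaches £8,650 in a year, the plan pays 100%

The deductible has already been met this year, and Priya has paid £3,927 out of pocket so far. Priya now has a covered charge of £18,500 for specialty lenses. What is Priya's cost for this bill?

With the deductible met, the entire £18,500 is subject to coinsurance.
Coinsurance: £18,500 × 50% = £9,250.
Adding £9,250 to the £3,927 already spent would give £13,177, which exceeds the £8,650 cap; the member pays just £8,650 − £3,927 = £4,723.

£4,723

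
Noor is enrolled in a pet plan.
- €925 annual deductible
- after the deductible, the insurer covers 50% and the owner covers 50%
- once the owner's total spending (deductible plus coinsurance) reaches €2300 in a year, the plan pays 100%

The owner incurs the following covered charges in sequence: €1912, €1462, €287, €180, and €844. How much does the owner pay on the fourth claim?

Bill 1, €1912: €925 finishes the deductible; €987 goes to coinsurance; coinsurance €987 × 50% = €493.50. Cost to owner: €1418.50. OOP to date €1418.50.
Bill 2, €1462: deductible already satisfied, so owner's share is 50% × €1462 = €731. Cost to owner: €731. OOP to date €2149.50.
Bill 3, €287: deductible met; 50% of €287 = €143.50. Owner owes €143.50 (running OOP €2293).
Bill 4, €180: 50% coinsurance on €180 = €90. OOP would hit €2383 > €2300, so the cap limits the owner to €2300 − €2293 = €7.

€7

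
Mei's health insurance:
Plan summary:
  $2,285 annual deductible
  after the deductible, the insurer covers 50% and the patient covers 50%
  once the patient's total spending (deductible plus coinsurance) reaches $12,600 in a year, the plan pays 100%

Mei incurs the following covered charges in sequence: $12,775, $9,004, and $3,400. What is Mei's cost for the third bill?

$568

Claim 1 ($12,775): deductible takes $2,285, $10,490 remains; patient's 50% is $5,245. Patient pays $7,530; OOP now $7,530.
Claim 2 ($9,004): deductible met; 50% of $9,004 = $4,502. Cost to patient: $4,502. OOP to date $12,032.
Claim 3 ($3,400): 50% coinsurance on $3,400 = $1,700. That would push OOP to $13,732, over the $12,600 cap, so patient pays $12,600 − $12,032 = $568.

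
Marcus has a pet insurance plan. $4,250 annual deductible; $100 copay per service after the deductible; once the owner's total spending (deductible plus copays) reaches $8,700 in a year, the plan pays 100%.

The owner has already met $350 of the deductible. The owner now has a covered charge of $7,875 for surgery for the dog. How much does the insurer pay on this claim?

$350 of the $4,250 deductible is already met, leaving $3,900.
The remaining $3,975 (= $7,875 − $3,900) moves to the copay.
Copay on this service: $100.
So the owner owes $3,900 + $100 = $4,000 before any cap.
Year-to-date out-of-pocket becomes $350 + $4,000 = $4,350, still under the $8,700 maximum, so no cap applies.
Insurer pays the balance: $7,875 − $4,000 = $3,875.

$3,875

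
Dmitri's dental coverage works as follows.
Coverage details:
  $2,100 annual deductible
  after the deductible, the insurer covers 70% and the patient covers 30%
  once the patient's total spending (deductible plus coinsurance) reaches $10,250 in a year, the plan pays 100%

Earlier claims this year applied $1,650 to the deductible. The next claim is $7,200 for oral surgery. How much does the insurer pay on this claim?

Deductible still to meet: $2,100 − $1,650 = $450.
That leaves $7,200 − $450 = $6,750 for coinsurance.
Patient's 30% share of $6,750 is $2,025.
Patient responsibility before any cap: $450 + $2,025 = $2,475.
Year-to-date out-of-pocket becomes $1,650 + $2,475 = $4,125, still under the $10,250 maximum, so no cap applies.
Insurer pays the balance: $7,200 − $2,475 = $4,725.

$4,725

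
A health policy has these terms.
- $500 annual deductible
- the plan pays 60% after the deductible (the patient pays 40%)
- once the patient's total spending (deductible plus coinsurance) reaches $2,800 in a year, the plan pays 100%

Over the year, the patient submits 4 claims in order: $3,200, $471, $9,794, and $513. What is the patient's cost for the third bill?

$1,031.60

Claim 1 — $3,200: $500 finishes the deductible; $2,700 goes to coinsurance; 40% of $2,700 = $1,080. Patient owes $1,580 (running OOP $1,580).
Claim 2 — $471: deductible already satisfied, so patient's share is 40% × $471 = $188.40. Patient owes $188.40 (running OOP $1,768.40).
Claim 3 — $9,794: deductible already satisfied, so patient's share is 40% × $9,794 = $3,917.60. OOP would hit $5,686 > $2,800, so the cap limits the patient to $2,800 − $1,768.40 = $1,031.60.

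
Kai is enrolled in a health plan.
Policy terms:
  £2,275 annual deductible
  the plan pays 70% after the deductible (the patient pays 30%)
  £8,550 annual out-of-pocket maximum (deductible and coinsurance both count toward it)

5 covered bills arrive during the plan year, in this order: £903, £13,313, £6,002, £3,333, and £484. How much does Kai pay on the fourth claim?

#1 (£903): all of it applies to the deductible. Patient pays £903; OOP now £903.
#2 (£13,313): £1,372 finishes the deductible; £11,941 goes to coinsurance; patient's 30% is £3,582.30. Cost to patient: £4,954.30. OOP to date £5,857.30.
#3 (£6,002): deductible met; 30% of £6,002 = £1,800.60. Patient pays £1,800.60; OOP now £7,657.90.
#4 (£3,333): deductible met; 30% of £3,333 = £999.90. That would push OOP to £8,657.80, over the £8,550 cap, so patient pays £8,550 − £7,657.90 = £892.10.

£892.10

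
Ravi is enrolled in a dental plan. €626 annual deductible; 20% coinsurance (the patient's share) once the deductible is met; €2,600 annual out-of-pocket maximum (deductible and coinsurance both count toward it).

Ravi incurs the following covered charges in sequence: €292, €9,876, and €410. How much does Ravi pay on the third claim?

€65.60

#1 (€292): all of it applies to the deductible. Patient pays €292; OOP now €292.
#2 (€9,876): €334 to deductible, leaving €9,542; coinsurance €9,542 × 20% = €1,908.40. Cost to patient: €2,242.40. OOP to date €2,534.40.
#3 (€410): 20% coinsurance on €410 = €82. That would push OOP to €2,616.40, over the €2,600 cap, so patient pays €2,600 − €2,534.40 = €65.60.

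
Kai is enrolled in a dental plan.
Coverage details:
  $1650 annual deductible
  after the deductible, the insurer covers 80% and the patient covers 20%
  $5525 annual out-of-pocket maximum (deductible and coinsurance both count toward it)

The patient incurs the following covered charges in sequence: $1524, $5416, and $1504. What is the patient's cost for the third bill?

$300.80

#1 ($1524): fully absorbed by the deductible. Cost to patient: $1524. OOP to date $1524.
#2 ($5416): $126 to deductible, leaving $5290; patient's 20% is $1058. Cost to patient: $1184. OOP to date $2708.
#3 ($1504): deductible met; 20% of $1504 = $300.80. Cost to patient: $300.80. OOP to date $3008.80.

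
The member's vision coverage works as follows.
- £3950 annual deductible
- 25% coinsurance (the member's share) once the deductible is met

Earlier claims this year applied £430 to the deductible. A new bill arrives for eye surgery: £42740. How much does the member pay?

Remaining deductible: £3950 − £430 = £3520.
That leaves £42740 − £3520 = £39220 for coinsurance.
Coinsurance: £39220 × 25% = £9805.
That puts the member's cost at £3520 + £9805 = £13325.

£13325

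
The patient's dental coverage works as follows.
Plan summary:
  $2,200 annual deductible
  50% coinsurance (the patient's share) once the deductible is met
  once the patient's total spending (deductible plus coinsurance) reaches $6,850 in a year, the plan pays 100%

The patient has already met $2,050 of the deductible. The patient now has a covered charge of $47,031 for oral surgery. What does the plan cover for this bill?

$2,050 of the $2,200 deductible is already met, leaving $150.
That leaves $47,031 − $150 = $46,881 for coinsurance.
Patient's 50% share of $46,881 is $23,440.50.
So the patient owes $150 + $23,440.50 = $23,590.50 before any cap.
Year-to-date out-of-pocket would reach $2,050 + $23,590.50 = $25,640.50, above the $6,850 maximum, so the patient pays only $6,850 − $2,050 = $4,800.
Insurer pays the balance: $47,031 − $4,800 = $42,231.

$42,231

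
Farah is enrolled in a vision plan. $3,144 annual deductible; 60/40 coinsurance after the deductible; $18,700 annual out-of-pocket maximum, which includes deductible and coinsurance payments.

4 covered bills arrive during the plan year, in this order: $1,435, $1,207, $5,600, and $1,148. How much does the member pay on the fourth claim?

$459.20

#1 ($1,435): fully absorbed by the deductible. Member owes $1,435 (running OOP $1,435).
#2 ($1,207): fully absorbed by the deductible. Cost to member: $1,207. OOP to date $2,642.
#3 ($5,600): $502 to deductible, leaving $5,098; member's 40% is $2,039.20. Member owes $2,541.20 (running OOP $5,183.20).
#4 ($1,148): deductible already satisfied, so member's share is 40% × $1,148 = $459.20. Member owes $459.20 (running OOP $5,642.40).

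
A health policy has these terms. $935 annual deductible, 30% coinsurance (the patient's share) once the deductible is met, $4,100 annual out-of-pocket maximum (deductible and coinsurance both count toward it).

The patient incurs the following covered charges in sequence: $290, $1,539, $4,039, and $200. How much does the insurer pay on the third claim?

#1 ($290): entire amount goes to the deductible. Patient pays $290; OOP now $290. Insurer: $290 − $290 = $0.
#2 ($1,539): $645 to deductible, leaving $894; 30% of $894 = $268.20. Patient pays $913.20; OOP now $1,203.20. Plan pays $1,539 − $913.20 = $625.80.
#3 ($4,039): 30% coinsurance on $4,039 = $1,211.70. Patient pays $1,211.70; OOP now $2,414.90. Insurer: $4,039 − $1,211.70 = $2,827.30.

$2,827.30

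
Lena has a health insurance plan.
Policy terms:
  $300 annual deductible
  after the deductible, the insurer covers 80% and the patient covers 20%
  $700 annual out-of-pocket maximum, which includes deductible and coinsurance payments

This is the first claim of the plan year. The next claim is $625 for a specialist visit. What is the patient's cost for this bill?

Nothing has been paid toward the $300 deductible, so the first $300 of this charge is applied there.
That leaves $625 − $300 = $325 for coinsurance.
Coinsurance: $325 × 20% = $65.
Patient responsibility before any cap: $300 + $65 = $365.
Total out-of-pocket so far would be $0 + $365 = $365, below the $700 cap — no reduction.

$365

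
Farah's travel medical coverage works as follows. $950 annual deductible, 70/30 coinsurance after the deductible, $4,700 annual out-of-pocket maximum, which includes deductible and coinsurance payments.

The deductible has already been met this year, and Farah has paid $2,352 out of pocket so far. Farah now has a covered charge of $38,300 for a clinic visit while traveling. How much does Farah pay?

$2,348

The deductible is already satisfied, so the full bill goes to coinsurance.
Traveler's 30% share of $38,300 is $11,490.
That would bring total out-of-pocket to $13,842, past the $4,700 cap. The traveler is capped at $4,700 − $2,352 = $2,348 on this claim.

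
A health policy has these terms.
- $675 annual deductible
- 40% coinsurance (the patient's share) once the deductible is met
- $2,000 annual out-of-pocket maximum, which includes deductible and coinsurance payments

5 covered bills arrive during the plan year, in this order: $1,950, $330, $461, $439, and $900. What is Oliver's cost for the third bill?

$184.40

Claim 1 ($1,950): $675 finishes the deductible; $1,275 goes to coinsurance; 40% of $1,275 = $510. Cost to patient: $1,185. OOP to date $1,185.
Claim 2 ($330): 40% coinsurance on $330 = $132. Patient owes $132 (running OOP $1,317).
Claim 3 ($461): deductible already satisfied, so patient's share is 40% × $461 = $184.40. Patient owes $184.40 (running OOP $1,501.40).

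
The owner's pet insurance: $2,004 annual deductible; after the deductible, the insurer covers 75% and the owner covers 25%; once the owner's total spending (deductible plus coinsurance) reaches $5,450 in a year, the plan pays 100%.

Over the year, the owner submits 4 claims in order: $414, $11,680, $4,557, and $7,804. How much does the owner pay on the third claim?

Claim 1 — $414: entire amount goes to the deductible. Cost to owner: $414. OOP to date $414.
Claim 2 — $11,680: $1,590 to deductible, leaving $10,090; coinsurance $10,090 × 25% = $2,522.50. Owner pays $4,112.50; OOP now $4,526.50.
Claim 3 — $4,557: 25% coinsurance on $4,557 = $1,139.25. OOP would hit $5,665.75 > $5,450, so the cap limits the owner to $5,450 − $4,526.50 = $923.50.

$923.50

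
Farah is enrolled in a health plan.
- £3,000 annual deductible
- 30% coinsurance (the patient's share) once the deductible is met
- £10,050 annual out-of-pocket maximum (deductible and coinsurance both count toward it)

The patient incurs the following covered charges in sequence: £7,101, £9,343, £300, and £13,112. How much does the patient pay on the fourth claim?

Claim 1 (£7,101): £3,000 finishes the deductible; £4,101 goes to coinsurance; coinsurance £4,101 × 30% = £1,230.30. Patient pays £4,230.30; OOP now £4,230.30.
Claim 2 (£9,343): deductible met; 30% of £9,343 = £2,802.90. Patient owes £2,802.90 (running OOP £7,033.20).
Claim 3 (£300): deductible already satisfied, so patient's share is 30% × £300 = £90. Patient owes £90 (running OOP £7,123.20).
Claim 4 (£13,112): deductible already satisfied, so patient's share is 30% × £13,112 = £3,933.60. OOP would hit £11,056.80 > £10,050, so the cap limits the patient to £10,050 − £7,123.20 = £2,926.80.

£2,926.80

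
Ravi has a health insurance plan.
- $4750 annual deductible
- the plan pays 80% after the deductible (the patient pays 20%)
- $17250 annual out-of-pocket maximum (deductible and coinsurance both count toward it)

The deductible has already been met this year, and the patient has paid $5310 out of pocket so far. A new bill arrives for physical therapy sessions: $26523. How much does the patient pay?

The deductible is already satisfied, so the full bill goes to coinsurance.
Coinsurance: $26523 × 20% = $5304.60.
Total out-of-pocket so far would be $5310 + $5304.60 = $10614.60, below the $17250 cap — no reduction.

$5304.60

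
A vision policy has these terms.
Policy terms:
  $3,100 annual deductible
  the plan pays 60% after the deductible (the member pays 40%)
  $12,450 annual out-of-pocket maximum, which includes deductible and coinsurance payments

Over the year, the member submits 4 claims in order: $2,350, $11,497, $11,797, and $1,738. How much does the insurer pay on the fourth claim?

$1,405.60

Bill 1, $2,350: fully absorbed by the deductible. Cost to member: $2,350. OOP to date $2,350. Plan pays $2,350 − $2,350 = $0.
Bill 2, $11,497: deductible takes $750, $10,747 remains; 40% of $10,747 = $4,298.80. Cost to member: $5,048.80. OOP to date $7,398.80. Insurer: $11,497 − $5,048.80 = $6,448.20.
Bill 3, $11,797: 40% coinsurance on $11,797 = $4,718.80. Member owes $4,718.80 (running OOP $12,117.60). Plan pays $11,797 − $4,718.80 = $7,078.20.
Bill 4, $1,738: 40% coinsurance on $1,738 = $695.20. Adding that to $12,117.60 gives $12,812.80, past the $12,450 cap; member pays only $12,450 − $12,117.60 = $332.40. Plan pays $1,738 − $332.40 = $1,405.60.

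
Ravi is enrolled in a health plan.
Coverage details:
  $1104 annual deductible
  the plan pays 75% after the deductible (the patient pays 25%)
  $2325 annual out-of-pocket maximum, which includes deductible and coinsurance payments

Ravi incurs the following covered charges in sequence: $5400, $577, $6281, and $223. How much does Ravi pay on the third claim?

$2.75

Claim 1 — $5400: deductible takes $1104, $4296 remains; patient's 25% is $1074. Cost to patient: $2178. OOP to date $2178.
Claim 2 — $577: deductible already satisfied, so patient's share is 25% × $577 = $144.25. Patient pays $144.25; OOP now $2322.25.
Claim 3 — $6281: 25% coinsurance on $6281 = $1570.25. That would push OOP to $3892.50, over the $2325 cap, so patient pays $2325 − $2322.25 = $2.75.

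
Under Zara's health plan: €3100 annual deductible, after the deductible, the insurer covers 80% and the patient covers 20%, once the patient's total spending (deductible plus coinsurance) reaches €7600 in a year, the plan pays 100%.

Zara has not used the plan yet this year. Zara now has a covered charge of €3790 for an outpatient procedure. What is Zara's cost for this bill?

€3238

The full €3100 deductible is still open; €3100 of this bill applies to it.
The remaining €690 (= €3790 − €3100) moves to coinsurance.
20% of €690 = €138 falls to the patient.
So the patient owes €3100 + €138 = €3238 before any cap.
Year-to-date out-of-pocket becomes €0 + €3238 = €3238, still under the €7600 maximum, so no cap applies.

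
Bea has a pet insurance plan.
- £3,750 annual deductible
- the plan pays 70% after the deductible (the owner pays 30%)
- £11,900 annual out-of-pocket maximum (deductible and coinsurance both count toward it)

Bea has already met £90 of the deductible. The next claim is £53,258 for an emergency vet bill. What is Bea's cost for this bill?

£11,810

£90 of the £3,750 deductible is already met, leaving £3,660.
That leaves £53,258 − £3,660 = £49,598 for coinsurance.
Coinsurance: £49,598 × 30% = £14,879.40.
Owner responsibility before any cap: £3,660 + £14,879.40 = £18,539.40.
That would bring total out-of-pocket to £18,629.40, past the £11,900 cap. The owner is capped at £11,900 − £90 = £11,810 on this claim.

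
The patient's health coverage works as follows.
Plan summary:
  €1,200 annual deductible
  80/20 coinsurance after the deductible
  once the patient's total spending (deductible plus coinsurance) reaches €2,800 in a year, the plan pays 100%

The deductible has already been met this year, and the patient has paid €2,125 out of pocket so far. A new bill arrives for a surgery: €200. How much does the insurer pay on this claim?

With the deductible met, the entire €200 is subject to coinsurance.
Coinsurance: €200 × 20% = €40.
Total out-of-pocket so far would be €2,125 + €40 = €2,165, below the €2,800 cap — no reduction.
The insurer covers the remainder: €200 − €40 = €160.

€160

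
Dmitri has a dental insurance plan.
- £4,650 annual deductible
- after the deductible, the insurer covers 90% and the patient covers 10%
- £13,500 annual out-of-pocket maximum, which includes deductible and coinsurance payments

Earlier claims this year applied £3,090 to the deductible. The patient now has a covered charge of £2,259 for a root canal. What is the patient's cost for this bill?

£3,090 of the £4,650 deductible is already met, leaving £1,560.
The remaining £699 (= £2,259 − £1,560) moves to coinsurance.
Coinsurance: £699 × 10% = £69.90.
Patient responsibility before any cap: £1,560 + £69.90 = £1,629.90.
Year-to-date out-of-pocket becomes £3,090 + £1,629.90 = £4,719.90, still under the £13,500 maximum, so no cap applies.

£1,629.90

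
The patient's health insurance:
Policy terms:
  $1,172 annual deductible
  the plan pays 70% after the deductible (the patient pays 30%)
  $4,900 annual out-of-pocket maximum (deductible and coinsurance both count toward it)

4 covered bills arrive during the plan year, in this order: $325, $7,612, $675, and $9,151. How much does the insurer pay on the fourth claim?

$7,655

Claim 1 — $325: all of it applies to the deductible. Cost to patient: $325. OOP to date $325. Plan pays $325 − $325 = $0.
Claim 2 — $7,612: $847 to deductible, leaving $6,765; patient's 30% is $2,029.50. Patient owes $2,876.50 (running OOP $3,201.50). Plan pays $7,612 − $2,876.50 = $4,735.50.
Claim 3 — $675: deductible met; 30% of $675 = $202.50. Patient pays $202.50; OOP now $3,404. Insurer: $675 − $202.50 = $472.50.
Claim 4 — $9,151: deductible already satisfied, so patient's share is 30% × $9,151 = $2,745.30. OOP would hit $6,149.30 > $4,900, so the cap limits the patient to $4,900 − $3,404 = $1,496. Insurer: $9,151 − $1,496 = $7,655.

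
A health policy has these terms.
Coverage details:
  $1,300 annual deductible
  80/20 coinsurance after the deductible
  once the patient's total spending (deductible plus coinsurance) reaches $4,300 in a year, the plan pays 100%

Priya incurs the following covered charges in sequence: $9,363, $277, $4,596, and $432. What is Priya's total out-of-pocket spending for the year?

$3,973.60

#1 ($9,363): $1,300 finishes the deductible; $8,063 goes to coinsurance; 20% of $8,063 = $1,612.60. Cost to patient: $2,912.60. OOP to date $2,912.60.
#2 ($277): 20% coinsurance on $277 = $55.40. Patient owes $55.40 (running OOP $2,968).
#3 ($4,596): 20% coinsurance on $4,596 = $919.20. Patient owes $919.20 (running OOP $3,887.20).
#4 ($432): deductible already satisfied, so patient's share is 20% × $432 = $86.40. Patient owes $86.40 (running OOP $3,973.60).
Total paid by the patient: $2,912.60 + $55.40 + $919.20 + $86.40 = $3,973.60.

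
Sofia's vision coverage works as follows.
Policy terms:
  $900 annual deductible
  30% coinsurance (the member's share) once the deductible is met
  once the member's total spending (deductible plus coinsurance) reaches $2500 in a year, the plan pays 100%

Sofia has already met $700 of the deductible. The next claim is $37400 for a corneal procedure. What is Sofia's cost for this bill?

$700 of the $900 deductible is already met, leaving $200.
That leaves $37400 − $200 = $37200 for coinsurance.
Coinsurance: $37200 × 30% = $11160.
So the member owes $200 + $11160 = $11360 before any cap.
Adding $11360 to the $700 already spent would give $12060, which exceeds the $2500 cap; the member pays just $2500 − $700 = $1800.

$1800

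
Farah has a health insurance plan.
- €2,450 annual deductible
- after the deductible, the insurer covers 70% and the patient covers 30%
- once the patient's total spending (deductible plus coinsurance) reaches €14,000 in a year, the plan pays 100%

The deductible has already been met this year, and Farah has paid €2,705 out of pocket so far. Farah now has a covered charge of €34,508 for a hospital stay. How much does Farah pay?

The deductible is already satisfied, so the full bill goes to coinsurance.
Patient's 30% share of €34,508 is €10,352.40.
Year-to-date out-of-pocket becomes €2,705 + €10,352.40 = €13,057.40, still under the €14,000 maximum, so no cap applies.

€10,352.40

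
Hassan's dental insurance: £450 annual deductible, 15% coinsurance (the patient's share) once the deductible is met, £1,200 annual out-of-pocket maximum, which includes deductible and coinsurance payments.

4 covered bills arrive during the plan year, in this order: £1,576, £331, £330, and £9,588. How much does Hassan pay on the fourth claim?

£481.95

Claim 1 — £1,576: £450 to deductible, leaving £1,126; coinsurance £1,126 × 15% = £168.90. Patient owes £618.90 (running OOP £618.90).
Claim 2 — £331: deductible already satisfied, so patient's share is 15% × £331 = £49.65. Patient owes £49.65 (running OOP £668.55).
Claim 3 — £330: 15% coinsurance on £330 = £49.50. Cost to patient: £49.50. OOP to date £718.05.
Claim 4 — £9,588: deductible already satisfied, so patient's share is 15% × £9,588 = £1,438.20. OOP would hit £2,156.25 > £1,200, so the cap limits the patient to £1,200 − £718.05 = £481.95.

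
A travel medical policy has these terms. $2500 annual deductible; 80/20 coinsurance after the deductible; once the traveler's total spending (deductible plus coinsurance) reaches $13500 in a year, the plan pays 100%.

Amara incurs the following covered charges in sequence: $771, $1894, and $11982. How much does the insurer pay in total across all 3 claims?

$9717.60

Bill 1, $771: entire amount goes to the deductible. Traveler pays $771; OOP now $771. Plan pays $771 − $771 = $0.
Bill 2, $1894: $1729 finishes the deductible; $165 goes to coinsurance; coinsurance $165 × 20% = $33. Cost to traveler: $1762. OOP to date $2533. Insurer: $1894 − $1762 = $132.
Bill 3, $11982: deductible met; 20% of $11982 = $2396.40. Cost to traveler: $2396.40. OOP to date $4929.40. Insurer: $11982 − $2396.40 = $9585.60.
Insurer total: $0 + $132 + $9585.60 = $9717.60.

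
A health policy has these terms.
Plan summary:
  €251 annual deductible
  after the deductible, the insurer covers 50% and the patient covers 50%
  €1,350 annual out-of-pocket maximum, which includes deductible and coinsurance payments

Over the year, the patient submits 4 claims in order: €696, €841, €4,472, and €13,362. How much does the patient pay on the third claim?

#1 (€696): deductible takes €251, €445 remains; 50% of €445 = €222.50. Cost to patient: €473.50. OOP to date €473.50.
#2 (€841): 50% coinsurance on €841 = €420.50. Patient owes €420.50 (running OOP €894).
#3 (€4,472): deductible met; 50% of €4,472 = €2,236. OOP would hit €3,130 > €1,350, so the cap limits the patient to €1,350 − €894 = €456.

€456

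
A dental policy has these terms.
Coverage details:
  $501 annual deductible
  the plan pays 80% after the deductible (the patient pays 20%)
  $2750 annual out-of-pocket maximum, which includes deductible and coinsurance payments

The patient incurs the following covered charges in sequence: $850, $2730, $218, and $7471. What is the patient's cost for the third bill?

#1 ($850): deductible takes $501, $349 remains; coinsurance $349 × 20% = $69.80. Cost to patient: $570.80. OOP to date $570.80.
#2 ($2730): deductible met; 20% of $2730 = $546. Patient pays $546; OOP now $1116.80.
#3 ($218): 20% coinsurance on $218 = $43.60. Patient owes $43.60 (running OOP $1160.40).

$43.60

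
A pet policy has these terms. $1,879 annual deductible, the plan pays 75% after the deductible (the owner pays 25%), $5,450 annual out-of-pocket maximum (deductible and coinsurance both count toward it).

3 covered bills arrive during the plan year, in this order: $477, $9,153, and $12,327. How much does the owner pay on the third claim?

Claim 1 — $477: fully absorbed by the deductible. Owner pays $477; OOP now $477.
Claim 2 — $9,153: $1,402 finishes the deductible; $7,751 goes to coinsurance; coinsurance $7,751 × 25% = $1,937.75. Owner pays $3,339.75; OOP now $3,816.75.
Claim 3 — $12,327: 25% coinsurance on $12,327 = $3,081.75. That would push OOP to $6,898.50, over the $5,450 cap, so owner pays $5,450 − $3,816.75 = $1,633.25.

$1,633.25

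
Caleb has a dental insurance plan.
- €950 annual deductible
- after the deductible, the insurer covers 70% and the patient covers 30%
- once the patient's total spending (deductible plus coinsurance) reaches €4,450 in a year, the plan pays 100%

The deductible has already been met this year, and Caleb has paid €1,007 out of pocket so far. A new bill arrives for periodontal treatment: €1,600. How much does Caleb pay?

€480

The deductible is already satisfied, so the full bill goes to coinsurance.
Patient's 30% share of €1,600 is €480.
Year-to-date out-of-pocket becomes €1,007 + €480 = €1,487, still under the €4,450 maximum, so no cap applies.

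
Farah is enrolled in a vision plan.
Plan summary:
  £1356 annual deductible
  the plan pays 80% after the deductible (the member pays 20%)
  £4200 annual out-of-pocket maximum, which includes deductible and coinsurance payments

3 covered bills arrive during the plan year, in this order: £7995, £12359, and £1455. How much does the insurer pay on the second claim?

Claim 1 (£7995): £1356 finishes the deductible; £6639 goes to coinsurance; member's 20% is £1327.80. Member owes £2683.80 (running OOP £2683.80). Plan pays £7995 − £2683.80 = £5311.20.
Claim 2 (£12359): deductible met; 20% of £12359 = £2471.80. That would push OOP to £5155.60, over the £4200 cap, so member pays £4200 − £2683.80 = £1516.20. Plan pays £12359 − £1516.20 = £10842.80.

£10842.80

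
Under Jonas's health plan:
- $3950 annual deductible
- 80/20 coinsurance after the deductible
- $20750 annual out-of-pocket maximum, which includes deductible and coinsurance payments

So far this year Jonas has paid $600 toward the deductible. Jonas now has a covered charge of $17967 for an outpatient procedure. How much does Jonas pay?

$600 of the $3950 deductible is already met, leaving $3350.
The remaining $14617 (= $17967 − $3350) moves to coinsurance.
Patient's 20% share of $14617 is $2923.40.
So the patient owes $3350 + $2923.40 = $6273.40 before any cap.
Total out-of-pocket so far would be $600 + $6273.40 = $6873.40, below the $20750 cap — no reduction.

$6273.40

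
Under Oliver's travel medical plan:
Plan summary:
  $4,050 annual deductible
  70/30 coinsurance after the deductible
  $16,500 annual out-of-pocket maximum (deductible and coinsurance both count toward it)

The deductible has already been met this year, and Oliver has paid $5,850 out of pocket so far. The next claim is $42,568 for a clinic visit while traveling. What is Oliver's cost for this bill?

$10,650

The deductible is already satisfied, so the full bill goes to coinsurance.
Coinsurance: $42,568 × 30% = $12,770.40.
That would bring total out-of-pocket to $18,620.40, past the $16,500 cap. The traveler is capped at $16,500 − $5,850 = $10,650 on this claim.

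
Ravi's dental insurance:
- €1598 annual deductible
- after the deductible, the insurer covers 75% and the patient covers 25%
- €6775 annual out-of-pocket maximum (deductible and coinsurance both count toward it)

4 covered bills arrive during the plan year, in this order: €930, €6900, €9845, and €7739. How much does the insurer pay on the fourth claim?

€6581.25

#1 (€930): all of it applies to the deductible. Cost to patient: €930. OOP to date €930. Insurer: €930 − €930 = €0.
#2 (€6900): €668 finishes the deductible; €6232 goes to coinsurance; patient's 25% is €1558. Cost to patient: €2226. OOP to date €3156. Insurer: €6900 − €2226 = €4674.
#3 (€9845): deductible met; 25% of €9845 = €2461.25. Patient pays €2461.25; OOP now €5617.25. Plan pays €9845 − €2461.25 = €7383.75.
#4 (€7739): deductible met; 25% of €7739 = €1934.75. Adding that to €5617.25 gives €7552, past the €6775 cap; patient pays only €6775 − €5617.25 = €1157.75. Insurer: €7739 − €1157.75 = €6581.25.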